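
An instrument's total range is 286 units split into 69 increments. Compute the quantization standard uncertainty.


resolution = range / divisions
resolution = 286 / 69 = 4.1449275
u_res = resolution / (2*sqrt(3))
u_res = 4.1449275 / 3.4641016
u_res = 1.1965

1.1965


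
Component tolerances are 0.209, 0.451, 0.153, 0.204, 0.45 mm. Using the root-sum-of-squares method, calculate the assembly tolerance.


RSS = sqrt(0.209^2 + 0.451^2 + 0.153^2 + 0.204^2 + 0.45^2)
= sqrt(0.514607)
= 0.7174

0.7174


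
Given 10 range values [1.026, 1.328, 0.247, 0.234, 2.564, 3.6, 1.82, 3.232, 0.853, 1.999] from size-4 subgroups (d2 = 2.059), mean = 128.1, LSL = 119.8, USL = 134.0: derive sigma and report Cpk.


R_bar = (1.026 + 1.328 + 0.247 + 0.234 + 2.564 + 3.6 + 1.82 + 3.232 + 0.853 + 1.999) / 10 = 1.6903
sigma = R_bar / d2 = 1.6903 / 2.059 = 0.82093249
Cp = (USL - LSL)/(6*sigma) = (134.0 - 119.8)/(6*0.82093249) = 2.8829
Cpu = (134.0 - 128.1)/(3*0.82093249) = 2.3956
Cpl = (128.1 - 119.8)/(3*0.82093249) = 3.3702
Cpk = min(Cpu, Cpl) = 2.3956

2.3956


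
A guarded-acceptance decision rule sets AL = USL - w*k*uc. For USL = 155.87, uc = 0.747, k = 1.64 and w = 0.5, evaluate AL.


U = k * uc = 1.64 * 0.747 = 1.22508
guard band g = w * U = 0.5 * 1.22508 = 0.61254
AL = USL - g = 155.87 - 0.61254
AL = 155.2575

155.2575


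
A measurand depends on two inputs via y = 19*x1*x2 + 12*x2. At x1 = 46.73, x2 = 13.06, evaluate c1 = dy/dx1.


y = 19*x1*x2 + 12*x2
dy/dx1 = 19*x2
Evaluate at x2 = 13.06: c1 = 19 * 13.06
c1 = 248.1400

248.1400


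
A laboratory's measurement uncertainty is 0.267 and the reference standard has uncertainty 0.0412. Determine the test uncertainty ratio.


TUR = u_lab / u_ref
= 0.267 / 0.0412
= 6.4806

6.4806


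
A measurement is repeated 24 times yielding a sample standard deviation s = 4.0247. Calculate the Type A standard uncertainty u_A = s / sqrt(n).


u_A = s / sqrt(n)
u_A = 4.0247 / sqrt(24)
u_A = 4.0247 / 4.8989795
u_A = 0.8215

0.8215


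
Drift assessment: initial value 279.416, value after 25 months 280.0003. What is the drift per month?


rate = (v2 - v1) / months
= (280.0003 - 279.416) / 25
= 0.5843 / 25
= 0.0234

0.0234


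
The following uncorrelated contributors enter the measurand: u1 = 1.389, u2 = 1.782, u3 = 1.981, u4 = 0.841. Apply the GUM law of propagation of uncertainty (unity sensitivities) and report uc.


uc = sqrt(1.389^2 + 1.782^2 + 1.981^2 + 0.841^2)
uc = sqrt(9.736487)
uc = 3.1203

3.1203


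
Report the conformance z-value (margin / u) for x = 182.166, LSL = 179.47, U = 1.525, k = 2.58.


u = U / k = 1.525 / 2.58 = 0.59108527
margin = |LSL - x| = |179.47 - 182.166| = 2.696
z = margin / u = 2.696 / 0.59108527
z = 4.5611

4.5611


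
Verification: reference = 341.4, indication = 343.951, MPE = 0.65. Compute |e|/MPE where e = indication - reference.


e = indication - reference = 343.951 - 341.4 = 2.5510
|e| = 2.5510
ratio = |e| / MPE = 2.5510 / 0.65
ratio = 3.9246

3.9246


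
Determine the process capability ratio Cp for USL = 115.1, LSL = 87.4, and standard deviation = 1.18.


Cp = (USL - LSL) / (6 * sigma)
= (115.1 - 87.4) / (6 * 1.18)
= 27.7000 / 7.0800
= 3.9124

3.9124


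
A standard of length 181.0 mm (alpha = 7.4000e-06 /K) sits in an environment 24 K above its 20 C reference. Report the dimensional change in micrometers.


dL = L * alpha * dT
= 181.0 * 7.4000e-06 * 24
= 0.0321456 mm
dL_um = 0.0321456 * 1000 = 32.1456 um

32.1456


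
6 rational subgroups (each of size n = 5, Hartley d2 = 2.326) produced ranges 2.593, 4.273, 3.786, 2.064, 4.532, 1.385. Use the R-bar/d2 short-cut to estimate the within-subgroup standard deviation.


R_bar = (2.593 + 4.273 + 3.786 + 2.064 + 4.532 + 1.385) / 6
R_bar = 18.633 / 6 = 3.1055
sigma_hat = R_bar / d2 = 3.1055 / 2.326 = 1.3351

1.3351


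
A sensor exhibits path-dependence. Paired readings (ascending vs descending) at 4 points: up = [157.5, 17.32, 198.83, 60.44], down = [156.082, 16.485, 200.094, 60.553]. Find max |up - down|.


|157.5 - 156.082| = 1.4180
|17.32 - 16.485| = 0.8350
|198.83 - 200.094| = 1.2640
|60.44 - 60.553| = 0.1130
hysteresis = max(diffs) = 1.4180

1.4180


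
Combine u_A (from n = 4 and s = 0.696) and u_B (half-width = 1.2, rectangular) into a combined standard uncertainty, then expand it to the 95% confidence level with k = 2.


u_A = s / sqrt(n) = 0.696 / sqrt(4) = 0.348
u_B = half_width / sqrt(3) = 1.2 / sqrt(3) = 0.69282032
uc = sqrt(u_A^2 + u_B^2) = sqrt(0.348^2 + 0.69282032^2) = 0.77530897
U = k * uc = 2 * 0.77530897
U = 1.5506

1.5506


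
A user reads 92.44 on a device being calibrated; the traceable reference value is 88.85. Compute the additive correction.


Correction = standard - reading
= 88.85 - 92.44
= -3.5900

-3.5900


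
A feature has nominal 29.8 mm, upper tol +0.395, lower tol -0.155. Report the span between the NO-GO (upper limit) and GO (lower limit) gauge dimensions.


GO = nominal - lower_tol (smallest hole = maximum material condition)
GO = 29.8 - 0.155 = 29.645
NO-GO = nominal + upper_tol (largest hole = least material condition)
NO-GO = 29.8 + 0.395 = 30.195
spread = NO-GO - GO = 30.195 - 29.645 = 0.5500

0.5500


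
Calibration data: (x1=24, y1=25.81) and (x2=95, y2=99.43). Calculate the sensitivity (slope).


slope = (y2 - y1) / (x2 - x1)
= (99.43 - 25.81) / (95 - 24)
= 73.6200 / 71
= 1.0369

1.0369


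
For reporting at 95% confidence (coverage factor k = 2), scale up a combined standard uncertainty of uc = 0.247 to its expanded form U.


U = k * uc
U = 2 * 0.247
U = 0.4940

0.4940


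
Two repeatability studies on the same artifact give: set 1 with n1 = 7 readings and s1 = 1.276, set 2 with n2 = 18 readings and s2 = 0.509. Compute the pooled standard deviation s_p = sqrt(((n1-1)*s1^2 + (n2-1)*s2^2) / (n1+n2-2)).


s_p = sqrt(((n1-1)*s1^2 + (n2-1)*s2^2) / (n1+n2-2))
numerator = (7-1)*1.276^2 + (18-1)*0.509^2 = 9.769056 + 4.404377 = 14.173433
denominator = 7 + 18 - 2 = 23
s_p^2 = 14.173433 / 23 = 0.61623622
s_p = sqrt(0.61623622) = 0.7850

0.7850


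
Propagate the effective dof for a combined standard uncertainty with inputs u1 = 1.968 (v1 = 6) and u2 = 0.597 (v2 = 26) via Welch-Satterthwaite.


uc = sqrt(u1^2 + u2^2) = sqrt(1.968^2 + 0.597^2) = 2.0565585
v_eff = uc^4 / (u1^4/v1 + u2^4/v2)
= 2.0565585^4 / (1.968^4/6 + 0.597^4/26)
= 17.888102 / 2.5049382
v_eff = 7.1411

7.1411


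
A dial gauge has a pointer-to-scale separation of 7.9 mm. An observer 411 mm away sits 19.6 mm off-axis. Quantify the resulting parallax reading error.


error = h * offset / d
= 7.9 * 19.6 / 411
= 0.3767

0.3767


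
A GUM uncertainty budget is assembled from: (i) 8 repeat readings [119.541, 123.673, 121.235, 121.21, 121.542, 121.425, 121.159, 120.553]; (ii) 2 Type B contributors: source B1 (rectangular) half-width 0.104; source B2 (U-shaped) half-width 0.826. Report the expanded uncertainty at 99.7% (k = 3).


mean = (119.541 + 123.673 + 121.235 + 121.21 + 121.542 + 121.425 + 121.159 + 120.553) / 8 = 121.29225
s = sqrt(sum((x - mean)^2)/(n-1)) = 1.1581471
u_A = s / sqrt(n) = 1.1581471 / sqrt(8) = 0.40946683
u_B1 = 0.104 / sqrt(3) = 0.060044428
u_B2 = 0.826 / sqrt(2) = 0.5840702
uc = sqrt(0.40946683^2 + 0.060044428^2 + 0.5840702^2) = 0.71582569
U = k * uc = 3 * 0.71582569
U = 2.1475

2.1475


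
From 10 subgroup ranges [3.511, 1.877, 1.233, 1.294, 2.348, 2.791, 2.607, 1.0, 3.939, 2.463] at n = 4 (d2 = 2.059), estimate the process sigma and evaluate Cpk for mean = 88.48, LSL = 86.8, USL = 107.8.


R_bar = (3.511 + 1.877 + 1.233 + 1.294 + 2.348 + 2.791 + 2.607 + 1.0 + 3.939 + 2.463) / 10 = 2.3063
sigma = R_bar / d2 = 2.3063 / 2.059 = 1.1201068
Cp = (USL - LSL)/(6*sigma) = (107.8 - 86.8)/(6*1.1201068) = 3.1247
Cpu = (107.8 - 88.48)/(3*1.1201068) = 5.7495
Cpl = (88.48 - 86.8)/(3*1.1201068) = 0.5000
Cpk = min(Cpu, Cpl) = 0.5000

0.5000


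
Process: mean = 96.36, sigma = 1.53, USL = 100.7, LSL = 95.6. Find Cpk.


Cpu = (USL - mean) / (3*sigma) = (100.7 - 96.36) / (3*1.53) = 0.9455
Cpl = (mean - LSL) / (3*sigma) = (96.36 - 95.6) / (3*1.53) = 0.1656
Cpk = min(Cpu, Cpl) = 0.1656

0.1656


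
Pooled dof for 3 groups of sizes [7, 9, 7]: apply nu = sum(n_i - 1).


nu = sum_i (n_i - 1)
nu = ((7 - 1) + (9 - 1) + (7 - 1))
nu = 6 + 8 + 6
nu = 20

20


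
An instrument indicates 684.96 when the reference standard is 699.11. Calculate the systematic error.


Systematic error = measured - true
= 684.96 - 699.11
= -14.1500

-14.1500


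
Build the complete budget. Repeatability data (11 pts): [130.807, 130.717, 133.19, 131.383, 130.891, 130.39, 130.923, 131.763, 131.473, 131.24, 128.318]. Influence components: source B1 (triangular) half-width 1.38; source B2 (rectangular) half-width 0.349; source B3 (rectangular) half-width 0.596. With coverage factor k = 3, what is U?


mean = (130.807 + 130.717 + 133.19 + 131.383 + 130.891 + 130.39 + 130.923 + 131.763 + 131.473 + 131.24 + 128.318) / 11 = 131.0086364
s = sqrt(sum((x - mean)^2)/(n-1)) = 1.1621462
u_A = s / sqrt(n) = 1.1621462 / sqrt(11) = 0.35040026
u_B1 = 1.38 / sqrt(6) = 0.56338264
u_B2 = 0.349 / sqrt(3) = 0.20149524
u_B3 = 0.596 / sqrt(3) = 0.34410076
uc = sqrt(0.35040026^2 + 0.56338264^2 + 0.20149524^2 + 0.34410076^2) = 0.77407106
U = k * uc = 3 * 0.77407106
U = 2.3222

2.3222


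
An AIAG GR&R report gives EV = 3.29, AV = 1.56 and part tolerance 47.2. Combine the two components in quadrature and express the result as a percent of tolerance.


GRR = sqrt(EV^2 + AV^2) = sqrt(3.29^2 + 1.56^2) = 3.6411125
%GRR = GRR / tol * 100 = 3.6411125 / 47.2 * 100
%GRR = 7.7142

7.7142


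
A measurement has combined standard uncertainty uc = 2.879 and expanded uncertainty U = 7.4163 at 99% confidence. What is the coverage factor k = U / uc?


k = U / uc
k = 7.4163 / 2.879
k = 2.576

2.576


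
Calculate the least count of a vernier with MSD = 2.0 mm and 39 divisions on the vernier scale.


LC = MSD / n_div
= 2.0 / 39
= 0.0513

0.0513


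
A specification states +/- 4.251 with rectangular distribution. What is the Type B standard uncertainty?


u_B = half_width / sqrt(3)
u_B = 4.251 / 1.7320508
u_B = 2.4543

2.4543


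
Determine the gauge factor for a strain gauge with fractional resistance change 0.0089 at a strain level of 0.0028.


GF = (dR/R) / epsilon
= 0.0089 / 0.0028
= 3.1786

3.1786


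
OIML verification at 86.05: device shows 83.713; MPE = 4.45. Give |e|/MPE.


e = indication - reference = 83.713 - 86.05 = -2.3370
|e| = 2.3370
ratio = |e| / MPE = 2.3370 / 4.45
ratio = 0.5252

0.5252


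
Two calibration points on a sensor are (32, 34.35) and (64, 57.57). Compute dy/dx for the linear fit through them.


slope = (y2 - y1) / (x2 - x1)
= (57.57 - 34.35) / (64 - 32)
= 23.2200 / 32
= 0.7256

0.7256


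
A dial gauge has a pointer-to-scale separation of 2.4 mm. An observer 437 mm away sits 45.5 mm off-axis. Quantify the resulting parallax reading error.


error = h * offset / d
= 2.4 * 45.5 / 437
= 0.2499

0.2499


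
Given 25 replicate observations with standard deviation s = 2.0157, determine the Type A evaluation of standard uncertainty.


u_A = s / sqrt(n)
u_A = 2.0157 / sqrt(25)
u_A = 2.0157 / 5
u_A = 0.4031

0.4031


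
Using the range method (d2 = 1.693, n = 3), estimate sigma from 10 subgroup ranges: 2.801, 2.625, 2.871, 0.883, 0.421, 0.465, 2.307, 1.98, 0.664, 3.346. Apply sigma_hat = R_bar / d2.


R_bar = (2.801 + 2.625 + 2.871 + 0.883 + 0.421 + 0.465 + 2.307 + 1.98 + 0.664 + 3.346) / 10
R_bar = 18.363 / 10 = 1.8363
sigma_hat = R_bar / d2 = 1.8363 / 1.693 = 1.0846

1.0846


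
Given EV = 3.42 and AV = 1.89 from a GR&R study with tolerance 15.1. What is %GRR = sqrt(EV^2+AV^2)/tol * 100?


GRR = sqrt(EV^2 + AV^2) = sqrt(3.42^2 + 1.89^2) = 3.9074928
%GRR = GRR / tol * 100 = 3.9074928 / 15.1 * 100
%GRR = 25.8774

25.8774


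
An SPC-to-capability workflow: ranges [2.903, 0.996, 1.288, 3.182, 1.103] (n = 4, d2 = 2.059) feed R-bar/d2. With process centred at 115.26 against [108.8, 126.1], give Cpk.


R_bar = (2.903 + 0.996 + 1.288 + 3.182 + 1.103) / 5 = 1.8944
sigma = R_bar / d2 = 1.8944 / 2.059 = 0.92005828
Cp = (USL - LSL)/(6*sigma) = (126.1 - 108.8)/(6*0.92005828) = 3.1339
Cpu = (126.1 - 115.26)/(3*0.92005828) = 3.9273
Cpl = (115.26 - 108.8)/(3*0.92005828) = 2.3404
Cpk = min(Cpu, Cpl) = 2.3404

2.3404


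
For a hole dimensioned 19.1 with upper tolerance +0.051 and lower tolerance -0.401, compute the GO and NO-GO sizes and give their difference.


GO = nominal - lower_tol (smallest hole = maximum material condition)
GO = 19.1 - 0.401 = 18.699
NO-GO = nominal + upper_tol (largest hole = least material condition)
NO-GO = 19.1 + 0.051 = 19.151
spread = NO-GO - GO = 19.151 - 18.699 = 0.4520

0.4520


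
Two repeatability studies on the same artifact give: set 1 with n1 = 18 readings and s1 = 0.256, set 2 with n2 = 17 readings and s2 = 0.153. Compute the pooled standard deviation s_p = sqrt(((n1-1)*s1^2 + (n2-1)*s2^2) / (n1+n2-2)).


s_p = sqrt(((n1-1)*s1^2 + (n2-1)*s2^2) / (n1+n2-2))
numerator = (18-1)*0.256^2 + (17-1)*0.153^2 = 1.114112 + 0.374544 = 1.488656
denominator = 18 + 17 - 2 = 33
s_p^2 = 1.488656 / 33 = 0.045110788
s_p = sqrt(0.045110788) = 0.2124

0.2124


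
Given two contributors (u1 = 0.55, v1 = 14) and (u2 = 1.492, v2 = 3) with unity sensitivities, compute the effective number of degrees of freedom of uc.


uc = sqrt(u1^2 + u2^2) = sqrt(0.55^2 + 1.492^2) = 1.5901459
v_eff = uc^4 / (u1^4/v1 + u2^4/v2)
= 1.5901459^4 / (0.55^4/14 + 1.492^4/3)
= 6.3936358 / 1.6583231
v_eff = 3.8555

3.8555


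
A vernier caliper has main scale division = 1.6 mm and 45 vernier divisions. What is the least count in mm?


LC = MSD / n_div
= 1.6 / 45
= 0.0356

0.0356


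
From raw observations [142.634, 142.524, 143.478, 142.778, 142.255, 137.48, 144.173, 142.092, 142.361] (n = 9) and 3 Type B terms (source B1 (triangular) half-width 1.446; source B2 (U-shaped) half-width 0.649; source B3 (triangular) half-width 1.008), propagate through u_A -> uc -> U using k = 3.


mean = (142.634 + 142.524 + 143.478 + 142.778 + 142.255 + 137.48 + 144.173 + 142.092 + 142.361) / 9 = 142.1972222
s = sqrt(sum((x - mean)^2)/(n-1)) = 1.8865435
u_A = s / sqrt(n) = 1.8865435 / sqrt(9) = 0.62884783
u_B1 = 1.446 / sqrt(6) = 0.59032703
u_B2 = 0.649 / sqrt(2) = 0.4589123
u_B3 = 1.008 / sqrt(6) = 0.41151428
uc = sqrt(0.62884783^2 + 0.59032703^2 + 0.4589123^2 + 0.41151428^2) = 1.0601321
U = k * uc = 3 * 1.0601321
U = 3.1804

3.1804


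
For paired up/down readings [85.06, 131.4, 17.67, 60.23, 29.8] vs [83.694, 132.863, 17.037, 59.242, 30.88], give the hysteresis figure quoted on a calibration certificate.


|85.06 - 83.694| = 1.3660
|131.4 - 132.863| = 1.4630
|17.67 - 17.037| = 0.6330
|60.23 - 59.242| = 0.9880
|29.8 - 30.88| = 1.0800
hysteresis = max(diffs) = 1.4630

1.4630


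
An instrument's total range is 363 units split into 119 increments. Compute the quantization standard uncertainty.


resolution = range / divisions
resolution = 363 / 119 = 3.0504202
u_res = resolution / (2*sqrt(3))
u_res = 3.0504202 / 3.4641016
u_res = 0.8806

0.8806


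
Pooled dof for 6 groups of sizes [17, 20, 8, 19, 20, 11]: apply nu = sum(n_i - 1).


nu = sum_i (n_i - 1)
nu = ((17 - 1) + (20 - 1) + (8 - 1) + (19 - 1) + (20 - 1) + (11 - 1))
nu = 16 + 19 + 7 + 18 + 19 + 10
nu = 89

89


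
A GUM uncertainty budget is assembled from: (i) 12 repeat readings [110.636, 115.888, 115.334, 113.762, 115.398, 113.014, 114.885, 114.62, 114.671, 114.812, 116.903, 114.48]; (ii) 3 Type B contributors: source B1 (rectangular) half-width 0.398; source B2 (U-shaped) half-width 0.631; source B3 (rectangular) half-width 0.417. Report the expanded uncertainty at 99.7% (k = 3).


mean = (110.636 + 115.888 + 115.334 + 113.762 + 115.398 + 113.014 + 114.885 + 114.62 + 114.671 + 114.812 + 116.903 + 114.48) / 12 = 114.5335833
s = sqrt(sum((x - mean)^2)/(n-1)) = 1.5714014
u_A = s / sqrt(n) = 1.5714014 / sqrt(12) = 0.45362451
u_B1 = 0.398 / sqrt(3) = 0.22978541
u_B2 = 0.631 / sqrt(2) = 0.44618438
u_B3 = 0.417 / sqrt(3) = 0.24075506
uc = sqrt(0.45362451^2 + 0.22978541^2 + 0.44618438^2 + 0.24075506^2) = 0.71806687
U = k * uc = 3 * 0.71806687
U = 2.1542

2.1542


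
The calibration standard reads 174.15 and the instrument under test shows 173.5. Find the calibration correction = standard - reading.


Correction = standard - reading
= 174.15 - 173.5
= 0.6500

0.6500


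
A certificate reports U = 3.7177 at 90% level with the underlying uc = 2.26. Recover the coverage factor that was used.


k = U / uc
k = 3.7177 / 2.26
k = 1.645

1.645


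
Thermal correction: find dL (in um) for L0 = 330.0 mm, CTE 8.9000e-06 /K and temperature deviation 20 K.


dL = L * alpha * dT
= 330.0 * 8.9000e-06 * 20
= 0.0587400 mm
dL_um = 0.0587400 * 1000 = 58.7400 um

58.7400


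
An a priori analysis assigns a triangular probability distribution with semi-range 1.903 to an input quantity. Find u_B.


u_B = half_width / sqrt(6)
u_B = 1.903 / 2.4494897
u_B = 0.7769

0.7769


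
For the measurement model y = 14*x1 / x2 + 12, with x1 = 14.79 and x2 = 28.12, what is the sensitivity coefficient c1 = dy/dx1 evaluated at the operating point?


y = 14*x1 / x2 + 12
dy/dx1 = 14/x2
Evaluate at x2 = 28.12: c1 = 14 / 28.12
c1 = 0.4979

0.4979


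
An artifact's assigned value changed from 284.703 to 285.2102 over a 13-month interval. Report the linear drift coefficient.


rate = (v2 - v1) / months
= (285.2102 - 284.703) / 13
= 0.5072 / 13
= 0.0390

0.0390


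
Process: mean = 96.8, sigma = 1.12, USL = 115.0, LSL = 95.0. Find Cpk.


Cpu = (USL - mean) / (3*sigma) = (115.0 - 96.8) / (3*1.12) = 5.4167
Cpl = (mean - LSL) / (3*sigma) = (96.8 - 95.0) / (3*1.12) = 0.5357
Cpk = min(Cpu, Cpl) = 0.5357

0.5357


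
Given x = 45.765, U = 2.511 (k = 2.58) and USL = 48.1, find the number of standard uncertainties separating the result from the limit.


u = U / k = 2.511 / 2.58 = 0.97325581
margin = |USL - x| = |48.1 - 45.765| = 2.335
z = margin / u = 2.335 / 0.97325581
z = 2.3992

2.3992


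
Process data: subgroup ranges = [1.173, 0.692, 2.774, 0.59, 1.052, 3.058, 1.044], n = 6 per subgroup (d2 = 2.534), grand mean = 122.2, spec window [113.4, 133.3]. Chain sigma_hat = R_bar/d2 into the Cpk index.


R_bar = (1.173 + 0.692 + 2.774 + 0.59 + 1.052 + 3.058 + 1.044) / 7 = 1.4832857
sigma = R_bar / d2 = 1.4832857 / 2.534 = 0.58535347
Cp = (USL - LSL)/(6*sigma) = (133.3 - 113.4)/(6*0.58535347) = 5.6661
Cpu = (133.3 - 122.2)/(3*0.58535347) = 6.3210
Cpl = (122.2 - 113.4)/(3*0.58535347) = 5.0112
Cpk = min(Cpu, Cpl) = 5.0112

5.0112


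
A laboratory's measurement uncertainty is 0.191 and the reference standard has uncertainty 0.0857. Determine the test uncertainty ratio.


TUR = u_lab / u_ref
= 0.191 / 0.0857
= 2.2287

2.2287


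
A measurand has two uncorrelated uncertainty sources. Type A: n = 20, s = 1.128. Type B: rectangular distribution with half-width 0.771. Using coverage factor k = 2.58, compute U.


u_A = s / sqrt(n) = 1.128 / sqrt(20) = 0.25222847
u_B = half_width / sqrt(3) = 0.771 / sqrt(3) = 0.44513706
uc = sqrt(u_A^2 + u_B^2) = sqrt(0.25222847^2 + 0.44513706^2) = 0.51163092
U = k * uc = 2.58 * 0.51163092
U = 1.3200

1.3200


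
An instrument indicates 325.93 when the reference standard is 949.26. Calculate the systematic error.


Systematic error = measured - true
= 325.93 - 949.26
= -623.3300

-623.3300


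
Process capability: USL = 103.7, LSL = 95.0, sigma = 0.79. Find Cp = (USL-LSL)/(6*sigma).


Cp = (USL - LSL) / (6 * sigma)
= (103.7 - 95.0) / (6 * 0.79)
= 8.7000 / 4.7400
= 1.8354

1.8354


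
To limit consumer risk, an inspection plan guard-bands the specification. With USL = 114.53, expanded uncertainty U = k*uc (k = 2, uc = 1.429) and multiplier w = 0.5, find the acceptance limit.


U = k * uc = 2 * 1.429 = 2.858
guard band g = w * U = 0.5 * 2.858 = 1.429
AL = USL - g = 114.53 - 1.429
AL = 113.1010

113.1010


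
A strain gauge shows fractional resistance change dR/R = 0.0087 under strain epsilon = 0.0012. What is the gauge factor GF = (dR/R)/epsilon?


GF = (dR/R) / epsilon
= 0.0087 / 0.0012
= 7.2500

7.2500


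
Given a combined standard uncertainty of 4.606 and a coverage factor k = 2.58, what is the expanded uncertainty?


U = k * uc
U = 2.58 * 4.606
U = 11.8835

11.8835


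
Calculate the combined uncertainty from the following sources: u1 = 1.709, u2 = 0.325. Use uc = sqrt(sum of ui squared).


uc = sqrt(1.709^2 + 0.325^2)
uc = sqrt(3.026306)
uc = 1.7396

1.7396


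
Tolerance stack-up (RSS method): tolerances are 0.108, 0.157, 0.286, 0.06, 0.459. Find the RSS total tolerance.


RSS = sqrt(0.108^2 + 0.157^2 + 0.286^2 + 0.06^2 + 0.459^2)
= sqrt(0.33239)
= 0.5765

0.5765


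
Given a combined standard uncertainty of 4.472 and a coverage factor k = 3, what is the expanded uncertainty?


U = k * uc
U = 3 * 4.472
U = 13.4160

13.4160


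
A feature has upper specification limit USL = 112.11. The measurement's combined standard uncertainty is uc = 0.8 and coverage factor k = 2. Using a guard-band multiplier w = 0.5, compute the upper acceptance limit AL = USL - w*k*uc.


U = k * uc = 2 * 0.8 = 1.6
guard band g = w * U = 0.5 * 1.6 = 0.8
AL = USL - g = 112.11 - 0.8
AL = 111.3100

111.3100


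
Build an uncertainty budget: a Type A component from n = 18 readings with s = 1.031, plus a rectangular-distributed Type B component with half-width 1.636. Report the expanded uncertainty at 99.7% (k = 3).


u_A = s / sqrt(n) = 1.031 / sqrt(18) = 0.24300903
u_B = half_width / sqrt(3) = 1.636 / sqrt(3) = 0.94454504
uc = sqrt(u_A^2 + u_B^2) = sqrt(0.24300903^2 + 0.94454504^2) = 0.97530442
U = k * uc = 3 * 0.97530442
U = 2.9259

2.9259


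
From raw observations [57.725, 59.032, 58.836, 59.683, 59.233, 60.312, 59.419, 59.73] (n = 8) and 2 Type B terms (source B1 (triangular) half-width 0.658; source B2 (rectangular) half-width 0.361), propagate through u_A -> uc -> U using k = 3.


mean = (57.725 + 59.032 + 58.836 + 59.683 + 59.233 + 60.312 + 59.419 + 59.73) / 8 = 59.24625
s = sqrt(sum((x - mean)^2)/(n-1)) = 0.76709242
u_A = s / sqrt(n) = 0.76709242 / sqrt(8) = 0.27120813
u_B1 = 0.658 / sqrt(6) = 0.26862738
u_B2 = 0.361 / sqrt(3) = 0.20842345
uc = sqrt(0.27120813^2 + 0.26862738^2 + 0.20842345^2) = 0.43491936
U = k * uc = 3 * 0.43491936
U = 1.3048

1.3048


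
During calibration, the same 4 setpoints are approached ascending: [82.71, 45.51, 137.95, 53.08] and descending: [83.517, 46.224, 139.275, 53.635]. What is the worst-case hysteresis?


|82.71 - 83.517| = 0.8070
|45.51 - 46.224| = 0.7140
|137.95 - 139.275| = 1.3250
|53.08 - 53.635| = 0.5550
hysteresis = max(diffs) = 1.3250

1.3250


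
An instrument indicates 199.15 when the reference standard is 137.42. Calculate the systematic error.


Systematic error = measured - true
= 199.15 - 137.42
= 61.7300

61.7300


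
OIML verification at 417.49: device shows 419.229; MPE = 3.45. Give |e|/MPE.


e = indication - reference = 419.229 - 417.49 = 1.7390
|e| = 1.7390
ratio = |e| / MPE = 1.7390 / 3.45
ratio = 0.5041

0.5041


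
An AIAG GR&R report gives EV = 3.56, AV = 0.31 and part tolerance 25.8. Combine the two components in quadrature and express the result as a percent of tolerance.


GRR = sqrt(EV^2 + AV^2) = sqrt(3.56^2 + 0.31^2) = 3.5734717
%GRR = GRR / tol * 100 = 3.5734717 / 25.8 * 100
%GRR = 13.8507

13.8507


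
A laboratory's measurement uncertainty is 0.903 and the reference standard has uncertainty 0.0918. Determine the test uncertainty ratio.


TUR = u_lab / u_ref
= 0.903 / 0.0918
= 9.8366

9.8366


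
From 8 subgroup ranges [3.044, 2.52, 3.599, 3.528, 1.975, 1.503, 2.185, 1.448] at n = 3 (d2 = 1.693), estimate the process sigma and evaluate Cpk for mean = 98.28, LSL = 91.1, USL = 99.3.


R_bar = (3.044 + 2.52 + 3.599 + 3.528 + 1.975 + 1.503 + 2.185 + 1.448) / 8 = 2.47525
sigma = R_bar / d2 = 2.47525 / 1.693 = 1.4620496
Cp = (USL - LSL)/(6*sigma) = (99.3 - 91.1)/(6*1.4620496) = 0.9348
Cpu = (99.3 - 98.28)/(3*1.4620496) = 0.2326
Cpl = (98.28 - 91.1)/(3*1.4620496) = 1.6370
Cpk = min(Cpu, Cpl) = 0.2326

0.2326


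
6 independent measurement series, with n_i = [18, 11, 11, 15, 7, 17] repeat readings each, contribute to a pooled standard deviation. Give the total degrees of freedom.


nu = sum_i (n_i - 1)
nu = ((18 - 1) + (11 - 1) + (11 - 1) + (15 - 1) + (7 - 1) + (17 - 1))
nu = 17 + 10 + 10 + 14 + 6 + 16
nu = 73

73


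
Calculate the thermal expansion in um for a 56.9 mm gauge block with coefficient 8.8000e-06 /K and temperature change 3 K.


dL = L * alpha * dT
= 56.9 * 8.8000e-06 * 3
= 0.0015022 mm
dL_um = 0.0015022 * 1000 = 1.5022 um

1.5022


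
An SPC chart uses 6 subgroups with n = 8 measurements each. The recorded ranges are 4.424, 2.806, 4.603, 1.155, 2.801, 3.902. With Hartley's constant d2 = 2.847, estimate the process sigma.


R_bar = (4.424 + 2.806 + 4.603 + 1.155 + 2.801 + 3.902) / 6
R_bar = 19.691 / 6 = 3.2818333
sigma_hat = R_bar / d2 = 3.2818333 / 2.847 = 1.1527

1.1527


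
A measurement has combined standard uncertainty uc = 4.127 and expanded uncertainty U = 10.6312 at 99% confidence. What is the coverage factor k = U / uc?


k = U / uc
k = 10.6312 / 4.127
k = 2.576

2.576


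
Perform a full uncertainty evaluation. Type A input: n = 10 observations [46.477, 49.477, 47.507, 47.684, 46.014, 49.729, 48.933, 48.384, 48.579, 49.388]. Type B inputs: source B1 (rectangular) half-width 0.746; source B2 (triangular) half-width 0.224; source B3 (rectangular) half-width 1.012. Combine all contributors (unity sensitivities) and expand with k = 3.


mean = (46.477 + 49.477 + 47.507 + 47.684 + 46.014 + 49.729 + 48.933 + 48.384 + 48.579 + 49.388) / 10 = 48.2172
s = sqrt(sum((x - mean)^2)/(n-1)) = 1.2730354
u_A = s / sqrt(n) = 1.2730354 / sqrt(10) = 0.40256914
u_B1 = 0.746 / sqrt(3) = 0.4307033
u_B2 = 0.224 / sqrt(6) = 0.091447617
u_B3 = 1.012 / sqrt(3) = 0.58427847
uc = sqrt(0.40256914^2 + 0.4307033^2 + 0.091447617^2 + 0.58427847^2) = 0.83505164
U = k * uc = 3 * 0.83505164
U = 2.5052

2.5052


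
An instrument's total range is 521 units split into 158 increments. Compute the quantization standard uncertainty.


resolution = range / divisions
resolution = 521 / 158 = 3.2974684
u_res = resolution / (2*sqrt(3))
u_res = 3.2974684 / 3.4641016
u_res = 0.9519

0.9519


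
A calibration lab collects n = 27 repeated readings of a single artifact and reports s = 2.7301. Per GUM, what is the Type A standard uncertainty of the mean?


u_A = s / sqrt(n)
u_A = 2.7301 / sqrt(27)
u_A = 2.7301 / 5.1961524
u_A = 0.5254

0.5254


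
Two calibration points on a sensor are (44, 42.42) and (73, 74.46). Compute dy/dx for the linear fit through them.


slope = (y2 - y1) / (x2 - x1)
= (74.46 - 42.42) / (73 - 44)
= 32.0400 / 29
= 1.1048

1.1048


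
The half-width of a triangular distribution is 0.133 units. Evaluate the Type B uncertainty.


u_B = half_width / sqrt(6)
u_B = 0.133 / 2.4494897
u_B = 0.0543

0.0543


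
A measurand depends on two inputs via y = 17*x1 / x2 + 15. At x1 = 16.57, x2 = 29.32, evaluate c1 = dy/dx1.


y = 17*x1 / x2 + 15
dy/dx1 = 17/x2
Evaluate at x2 = 29.32: c1 = 17 / 29.32
c1 = 0.5798

0.5798


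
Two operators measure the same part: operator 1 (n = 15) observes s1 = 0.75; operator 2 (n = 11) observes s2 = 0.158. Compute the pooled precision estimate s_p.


s_p = sqrt(((n1-1)*s1^2 + (n2-1)*s2^2) / (n1+n2-2))
numerator = (15-1)*0.75^2 + (11-1)*0.158^2 = 7.875 + 0.24964 = 8.12464
denominator = 15 + 11 - 2 = 24
s_p^2 = 8.12464 / 24 = 0.33852667
s_p = sqrt(0.33852667) = 0.5818

0.5818


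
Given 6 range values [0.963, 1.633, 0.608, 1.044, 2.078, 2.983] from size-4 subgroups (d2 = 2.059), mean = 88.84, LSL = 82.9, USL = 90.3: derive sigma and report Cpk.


R_bar = (0.963 + 1.633 + 0.608 + 1.044 + 2.078 + 2.983) / 6 = 1.5515
sigma = R_bar / d2 = 1.5515 / 2.059 = 0.75352113
Cp = (USL - LSL)/(6*sigma) = (90.3 - 82.9)/(6*0.75352113) = 1.6368
Cpu = (90.3 - 88.84)/(3*0.75352113) = 0.6459
Cpl = (88.84 - 82.9)/(3*0.75352113) = 2.6277
Cpk = min(Cpu, Cpl) = 0.6459

0.6459


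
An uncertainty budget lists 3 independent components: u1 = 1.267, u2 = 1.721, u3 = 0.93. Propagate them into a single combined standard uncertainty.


uc = sqrt(1.267^2 + 1.721^2 + 0.93^2)
uc = sqrt(5.43203)
uc = 2.3307

2.3307


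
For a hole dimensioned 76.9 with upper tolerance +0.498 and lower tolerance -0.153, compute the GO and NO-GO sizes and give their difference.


GO = nominal - lower_tol (smallest hole = maximum material condition)
GO = 76.9 - 0.153 = 76.747
NO-GO = nominal + upper_tol (largest hole = least material condition)
NO-GO = 76.9 + 0.498 = 77.398
spread = NO-GO - GO = 77.398 - 76.747 = 0.6510

0.6510


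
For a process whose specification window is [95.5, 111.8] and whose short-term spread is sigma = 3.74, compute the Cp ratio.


Cp = (USL - LSL) / (6 * sigma)
= (111.8 - 95.5) / (6 * 3.74)
= 16.3000 / 22.4400
= 0.7264

0.7264


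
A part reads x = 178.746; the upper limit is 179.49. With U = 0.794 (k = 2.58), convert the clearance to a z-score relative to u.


u = U / k = 0.794 / 2.58 = 0.30775194
margin = |USL - x| = |179.49 - 178.746| = 0.744
z = margin / u = 0.744 / 0.30775194
z = 2.4175

2.4175


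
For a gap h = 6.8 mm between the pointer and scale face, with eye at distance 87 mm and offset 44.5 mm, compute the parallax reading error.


error = h * offset / d
= 6.8 * 44.5 / 87
= 3.4782

3.4782


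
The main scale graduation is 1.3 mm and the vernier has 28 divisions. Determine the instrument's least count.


LC = MSD / n_div
= 1.3 / 28
= 0.0464

0.0464


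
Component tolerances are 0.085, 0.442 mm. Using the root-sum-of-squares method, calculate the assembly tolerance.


RSS = sqrt(0.085^2 + 0.442^2)
= sqrt(0.202589)
= 0.4501

0.4501


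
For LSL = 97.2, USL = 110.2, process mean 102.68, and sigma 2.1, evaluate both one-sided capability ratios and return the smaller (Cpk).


Cpu = (USL - mean) / (3*sigma) = (110.2 - 102.68) / (3*2.1) = 1.1937
Cpl = (mean - LSL) / (3*sigma) = (102.68 - 97.2) / (3*2.1) = 0.8698
Cpk = min(Cpu, Cpl) = 0.8698

0.8698


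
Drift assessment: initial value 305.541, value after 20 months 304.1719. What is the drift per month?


rate = (v2 - v1) / months
= (304.1719 - 305.541) / 20
= -1.3691 / 20
= -0.0685

-0.0685


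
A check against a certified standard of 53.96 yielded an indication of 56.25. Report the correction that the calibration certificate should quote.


Correction = standard - reading
= 53.96 - 56.25
= -2.2900

-2.2900


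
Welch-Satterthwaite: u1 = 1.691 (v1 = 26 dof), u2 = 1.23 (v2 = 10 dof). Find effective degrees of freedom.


uc = sqrt(u1^2 + u2^2) = sqrt(1.691^2 + 1.23^2) = 2.0910239
v_eff = uc^4 / (u1^4/v1 + u2^4/v2)
= 2.0910239^4 / (1.691^4/26 + 1.23^4/10)
= 19.117715 / 0.54337247
v_eff = 35.1834

35.1834


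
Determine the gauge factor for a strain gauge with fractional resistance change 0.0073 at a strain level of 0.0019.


GF = (dR/R) / epsilon
= 0.0073 / 0.0019
= 3.8421

3.8421


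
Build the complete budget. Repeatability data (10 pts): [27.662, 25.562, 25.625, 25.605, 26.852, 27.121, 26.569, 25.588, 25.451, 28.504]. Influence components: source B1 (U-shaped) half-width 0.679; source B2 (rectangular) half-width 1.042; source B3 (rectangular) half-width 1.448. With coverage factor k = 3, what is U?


mean = (27.662 + 25.562 + 25.625 + 25.605 + 26.852 + 27.121 + 26.569 + 25.588 + 25.451 + 28.504) / 10 = 26.4539
s = sqrt(sum((x - mean)^2)/(n-1)) = 1.06656
u_A = s / sqrt(n) = 1.06656 / sqrt(10) = 0.33727589
u_B1 = 0.679 / sqrt(2) = 0.4801255
u_B2 = 1.042 / sqrt(3) = 0.60159898
u_B3 = 1.448 / sqrt(3) = 0.83600319
uc = sqrt(0.33727589^2 + 0.4801255^2 + 0.60159898^2 + 0.83600319^2) = 1.1853684
U = k * uc = 3 * 1.1853684
U = 3.5561

3.5561


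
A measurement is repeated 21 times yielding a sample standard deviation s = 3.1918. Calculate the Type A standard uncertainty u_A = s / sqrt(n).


u_A = s / sqrt(n)
u_A = 3.1918 / sqrt(21)
u_A = 3.1918 / 4.5825757
u_A = 0.6965

0.6965


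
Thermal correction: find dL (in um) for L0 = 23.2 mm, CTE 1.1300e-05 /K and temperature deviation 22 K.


dL = L * alpha * dT
= 23.2 * 1.1300e-05 * 22
= 0.0057675 mm
dL_um = 0.0057675 * 1000 = 5.7675 um

5.7675


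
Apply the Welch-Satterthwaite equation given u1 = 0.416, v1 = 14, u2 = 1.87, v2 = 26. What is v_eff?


uc = sqrt(u1^2 + u2^2) = sqrt(0.416^2 + 1.87^2) = 1.9157129
v_eff = uc^4 / (u1^4/v1 + u2^4/v2)
= 1.9157129^4 / (0.416^4/14 + 1.87^4/26)
= 13.468576 / 0.47245877
v_eff = 28.5074

28.5074


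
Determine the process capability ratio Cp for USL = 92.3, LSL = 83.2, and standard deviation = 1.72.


Cp = (USL - LSL) / (6 * sigma)
= (92.3 - 83.2) / (6 * 1.72)
= 9.1000 / 10.3200
= 0.8818

0.8818


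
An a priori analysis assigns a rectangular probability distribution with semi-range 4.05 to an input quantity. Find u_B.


u_B = half_width / sqrt(3)
u_B = 4.05 / 1.7320508
u_B = 2.3383

2.3383


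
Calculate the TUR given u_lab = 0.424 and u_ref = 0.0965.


TUR = u_lab / u_ref
= 0.424 / 0.0965
= 4.3938

4.3938


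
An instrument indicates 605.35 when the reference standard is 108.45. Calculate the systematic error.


Systematic error = measured - true
= 605.35 - 108.45
= 496.9000

496.9000


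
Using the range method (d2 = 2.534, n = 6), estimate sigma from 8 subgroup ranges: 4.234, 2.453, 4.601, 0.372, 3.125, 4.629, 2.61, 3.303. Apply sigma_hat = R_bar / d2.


R_bar = (4.234 + 2.453 + 4.601 + 0.372 + 3.125 + 4.629 + 2.61 + 3.303) / 8
R_bar = 25.327 / 8 = 3.165875
sigma_hat = R_bar / d2 = 3.165875 / 2.534 = 1.2494

1.2494


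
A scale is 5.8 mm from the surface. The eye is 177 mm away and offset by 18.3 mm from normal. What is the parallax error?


error = h * offset / d
= 5.8 * 18.3 / 177
= 0.5997

0.5997


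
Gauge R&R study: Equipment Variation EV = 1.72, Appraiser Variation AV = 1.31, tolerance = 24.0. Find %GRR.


GRR = sqrt(EV^2 + AV^2) = sqrt(1.72^2 + 1.31^2) = 2.1620592
%GRR = GRR / tol * 100 = 2.1620592 / 24.0 * 100
%GRR = 9.0086

9.0086


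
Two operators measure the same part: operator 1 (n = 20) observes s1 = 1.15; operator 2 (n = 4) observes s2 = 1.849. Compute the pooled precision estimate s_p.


s_p = sqrt(((n1-1)*s1^2 + (n2-1)*s2^2) / (n1+n2-2))
numerator = (20-1)*1.15^2 + (4-1)*1.849^2 = 25.1275 + 10.256403 = 35.383903
denominator = 20 + 4 - 2 = 22
s_p^2 = 35.383903 / 22 = 1.6083592
s_p = sqrt(1.6083592) = 1.2682

1.2682


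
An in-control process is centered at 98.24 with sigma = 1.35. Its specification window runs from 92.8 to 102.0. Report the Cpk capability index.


Cpu = (USL - mean) / (3*sigma) = (102.0 - 98.24) / (3*1.35) = 0.9284
Cpl = (mean - LSL) / (3*sigma) = (98.24 - 92.8) / (3*1.35) = 1.3432
Cpk = min(Cpu, Cpl) = 0.9284

0.9284


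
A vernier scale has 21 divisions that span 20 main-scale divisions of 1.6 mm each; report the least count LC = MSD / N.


LC = MSD / n_div
= 1.6 / 21
= 0.0762

0.0762


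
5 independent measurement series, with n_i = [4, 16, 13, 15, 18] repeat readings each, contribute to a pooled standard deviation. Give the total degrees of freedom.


nu = sum_i (n_i - 1)
nu = ((4 - 1) + (16 - 1) + (13 - 1) + (15 - 1) + (18 - 1))
nu = 3 + 15 + 12 + 14 + 17
nu = 61

61


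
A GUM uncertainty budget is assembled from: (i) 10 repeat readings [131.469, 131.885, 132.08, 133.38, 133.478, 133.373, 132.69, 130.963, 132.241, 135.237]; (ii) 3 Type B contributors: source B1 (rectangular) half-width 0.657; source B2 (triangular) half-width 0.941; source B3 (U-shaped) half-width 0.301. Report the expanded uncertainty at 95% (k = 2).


mean = (131.469 + 131.885 + 132.08 + 133.38 + 133.478 + 133.373 + 132.69 + 130.963 + 132.241 + 135.237) / 10 = 132.6796
s = sqrt(sum((x - mean)^2)/(n-1)) = 1.2357974
u_A = s / sqrt(n) = 1.2357974 / sqrt(10) = 0.39079345
u_B1 = 0.657 / sqrt(3) = 0.37931913
u_B2 = 0.941 / sqrt(6) = 0.38416164
u_B3 = 0.301 / sqrt(2) = 0.21283914
uc = sqrt(0.39079345^2 + 0.37931913^2 + 0.38416164^2 + 0.21283914^2) = 0.69963075
U = k * uc = 2 * 0.69963075
U = 1.3993

1.3993


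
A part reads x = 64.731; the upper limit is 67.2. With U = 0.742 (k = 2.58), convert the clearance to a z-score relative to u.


u = U / k = 0.742 / 2.58 = 0.2875969
margin = |USL - x| = |67.2 - 64.731| = 2.469
z = margin / u = 2.469 / 0.2875969
z = 8.5849

8.5849


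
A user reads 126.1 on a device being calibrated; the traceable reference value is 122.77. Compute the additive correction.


Correction = standard - reading
= 122.77 - 126.1
= -3.3300

-3.3300


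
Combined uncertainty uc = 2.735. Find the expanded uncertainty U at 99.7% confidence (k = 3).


U = k * uc
U = 3 * 2.735
U = 8.2050

8.2050


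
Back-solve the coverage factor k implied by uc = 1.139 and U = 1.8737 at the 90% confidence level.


k = U / uc
k = 1.8737 / 1.139
k = 1.645

1.645


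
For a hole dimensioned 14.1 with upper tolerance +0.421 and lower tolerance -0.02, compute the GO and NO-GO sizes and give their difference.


GO = nominal - lower_tol (smallest hole = maximum material condition)
GO = 14.1 - 0.02 = 14.08
NO-GO = nominal + upper_tol (largest hole = least material condition)
NO-GO = 14.1 + 0.421 = 14.521
spread = NO-GO - GO = 14.521 - 14.08 = 0.4410

0.4410


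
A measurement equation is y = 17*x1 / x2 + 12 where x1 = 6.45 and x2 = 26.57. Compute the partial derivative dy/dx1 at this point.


y = 17*x1 / x2 + 12
dy/dx1 = 17/x2
Evaluate at x2 = 26.57: c1 = 17 / 26.57
c1 = 0.6398

0.6398


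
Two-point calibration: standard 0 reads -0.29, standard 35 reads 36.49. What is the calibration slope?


slope = (y2 - y1) / (x2 - x1)
= (36.49 - -0.29) / (35 - 0)
= 36.7800 / 35
= 1.0509

1.0509


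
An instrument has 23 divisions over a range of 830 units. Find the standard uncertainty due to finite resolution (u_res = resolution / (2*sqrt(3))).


resolution = range / divisions
resolution = 830 / 23 = 36.086957
u_res = resolution / (2*sqrt(3))
u_res = 36.086957 / 3.4641016
u_res = 10.4174

10.4174


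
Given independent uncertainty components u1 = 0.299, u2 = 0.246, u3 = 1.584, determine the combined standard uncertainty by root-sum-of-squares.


uc = sqrt(0.299^2 + 0.246^2 + 1.584^2)
uc = sqrt(2.658973)
uc = 1.6306

1.6306


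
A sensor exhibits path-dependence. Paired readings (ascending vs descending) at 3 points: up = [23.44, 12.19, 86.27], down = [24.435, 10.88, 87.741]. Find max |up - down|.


|23.44 - 24.435| = 0.9950
|12.19 - 10.88| = 1.3100
|86.27 - 87.741| = 1.4710
hysteresis = max(diffs) = 1.4710

1.4710


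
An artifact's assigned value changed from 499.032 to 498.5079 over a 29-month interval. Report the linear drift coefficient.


rate = (v2 - v1) / months
= (498.5079 - 499.032) / 29
= -0.5241 / 29
= -0.0181

-0.0181


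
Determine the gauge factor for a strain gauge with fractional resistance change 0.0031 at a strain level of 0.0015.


GF = (dR/R) / epsilon
= 0.0031 / 0.0015
= 2.0667

2.0667


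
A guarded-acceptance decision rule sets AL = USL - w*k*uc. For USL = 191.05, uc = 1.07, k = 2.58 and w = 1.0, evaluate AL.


U = k * uc = 2.58 * 1.07 = 2.7606
guard band g = w * U = 1.0 * 2.7606 = 2.7606
AL = USL - g = 191.05 - 2.7606
AL = 188.2894

188.2894


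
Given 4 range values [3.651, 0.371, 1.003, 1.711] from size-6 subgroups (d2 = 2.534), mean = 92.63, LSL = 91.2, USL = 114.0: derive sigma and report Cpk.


R_bar = (3.651 + 0.371 + 1.003 + 1.711) / 4 = 1.684
sigma = R_bar / d2 = 1.684 / 2.534 = 0.66456196
Cp = (USL - LSL)/(6*sigma) = (114.0 - 91.2)/(6*0.66456196) = 5.7181
Cpu = (114.0 - 92.63)/(3*0.66456196) = 10.7188
Cpl = (92.63 - 91.2)/(3*0.66456196) = 0.7173
Cpk = min(Cpu, Cpl) = 0.7173

0.7173


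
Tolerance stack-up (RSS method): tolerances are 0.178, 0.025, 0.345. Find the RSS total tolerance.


RSS = sqrt(0.178^2 + 0.025^2 + 0.345^2)
= sqrt(0.151334)
= 0.3890

0.3890
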